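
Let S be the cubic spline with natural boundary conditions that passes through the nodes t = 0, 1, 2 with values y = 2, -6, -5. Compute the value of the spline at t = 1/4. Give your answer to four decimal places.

-0.5273

Let M_i = S''(x_i). Step sizes h_i = 1, 1; slopes of the chords Δ_i = (y_(i+1) - y_i)/h_i = -8, 1.
  1·M_0 + 4·M_1 + 1·M_2 = 6(Δ_1 - Δ_0) = 54
Natural end conditions: M_0 = M_2 = 0.
Solving the tridiagonal system: M_0 = 0, M_1 = 27/2, M_2 = 0.
On [0, 1], S(t) = 2 - 41/4·t + 0·t² + 9/4·t³.
With t = 1/4: S(1/4) = -135/256.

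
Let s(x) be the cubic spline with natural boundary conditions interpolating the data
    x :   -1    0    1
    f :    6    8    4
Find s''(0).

-9

Write m_i for s''(x_i). With h_i = 1, 1 and divided differences Δ_i = 2, -4, the continuity of s' gives the tridiagonal system
  1·m_0 + 4·m_1 + 1·m_2 = 6(Δ_1 - Δ_0) = -36
Natural end conditions: m_0 = m_2 = 0.
Solving: m_0 = 0, m_1 = -9, m_2 = 0.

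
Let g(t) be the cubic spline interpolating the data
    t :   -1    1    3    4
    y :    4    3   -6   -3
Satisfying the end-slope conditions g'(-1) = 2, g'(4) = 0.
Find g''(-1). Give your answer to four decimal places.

-0.8696

Write M_i for g''(x_i). With h_i = 2, 2, 1 and divided differences Δ_i = -1/2, -9/2, 3, the continuity of g' gives the tridiagonal system
  2·M_0 + 8·M_1 + 2·M_2 = 6(Δ_1 - Δ_0) = -24
  2·M_1 + 6·M_2 + 1·M_3 = 6(Δ_2 - Δ_1) = 45
Clamped end conditions give two more equations: 2h_0·M_0 + h_0·M_1 = 6(Δ_0 - g'(-1)) = -15 and h_2·M_2 + 2h_2·M_3 = 6(g'(4) - Δ_2) = -18.
Solving: M_0 = -20/23, M_1 = -265/46, M_2 = 274/23, M_3 = -344/23.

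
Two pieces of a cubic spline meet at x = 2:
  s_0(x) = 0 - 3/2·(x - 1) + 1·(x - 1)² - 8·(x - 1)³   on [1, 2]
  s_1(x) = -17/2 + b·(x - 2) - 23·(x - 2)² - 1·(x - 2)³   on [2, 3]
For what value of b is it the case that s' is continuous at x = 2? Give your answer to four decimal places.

s_0'(x) = -3/2 + 2·(x - 1) - 24·(x - 1)², so s_0'(2) = -47/2. On the right, s_1'(2) = b, so b = -47/2.

-23.5000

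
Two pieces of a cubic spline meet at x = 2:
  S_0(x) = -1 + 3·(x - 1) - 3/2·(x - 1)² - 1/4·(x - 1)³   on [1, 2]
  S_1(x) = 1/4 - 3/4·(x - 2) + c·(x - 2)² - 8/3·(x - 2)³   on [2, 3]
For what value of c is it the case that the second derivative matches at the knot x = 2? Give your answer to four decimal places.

S_0''(x) = -3 - 3/2·(x - 1), so S_0''(2) = -9/2. On the right, S_1''(2) = 2c, so c = -9/4.

-2.2500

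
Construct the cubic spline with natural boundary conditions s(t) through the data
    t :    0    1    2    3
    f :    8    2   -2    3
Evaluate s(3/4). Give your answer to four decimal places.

3.5219

Write m_i for s''(x_i). With h_i = 1, 1, 1 and divided differences Δ_i = -6, -4, 5, the continuity of s' gives the tridiagonal system
  1·m_0 + 4·m_1 + 1·m_2 = 6(Δ_1 - Δ_0) = 12
  1·m_1 + 4·m_2 + 1·m_3 = 6(Δ_2 - Δ_1) = 54
Natural end conditions: m_0 = m_3 = 0.
Solving: m_0 = 0, m_1 = -2/5, m_2 = 68/5, m_3 = 0.
On [0, 1], s(t) = 8 - 89/15·t + 0·t² - 1/15·t³.
With t = 3/4: s(3/4) = 1127/320.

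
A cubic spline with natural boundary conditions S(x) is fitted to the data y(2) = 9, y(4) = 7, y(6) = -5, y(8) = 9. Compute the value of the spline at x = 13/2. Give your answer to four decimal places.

-3.9938

Let m_i = S''(x_i). Step sizes h_i = 2, 2, 2; slopes of the chords Δ_i = (y_(i+1) - y_i)/h_i = -1, -6, 7.
  2·m_0 + 8·m_1 + 2·m_2 = 6(Δ_1 - Δ_0) = -30
  2·m_1 + 8·m_2 + 2·m_3 = 6(Δ_2 - Δ_1) = 78
Natural end conditions: m_0 = m_3 = 0.
Hence m_0 = 0, m_1 = -33/5, m_2 = 57/5, m_3 = 0.
On [6, 8], S(x) = -5 - 3/5·(x - 6) + 57/10·(x - 6)² - 19/20·(x - 6)³.
With (x - 6) = 1/2: S(13/2) = -639/160.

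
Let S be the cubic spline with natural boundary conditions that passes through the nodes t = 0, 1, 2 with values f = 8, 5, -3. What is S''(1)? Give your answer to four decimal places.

Put m_i = S'' at the i-th knot. Here h = (1, 1) and Δ = (-3, -8), so the interior equations h_(i-1)·m_(i-1) + 2(h_(i-1)+h_i)·m_i + h_i·m_(i+1) = 6(Δ_i − Δ_(i-1)) read
  1·m_0 + 4·m_1 + 1·m_2 = 6(Δ_1 - Δ_0) = -30
Natural end conditions: m_0 = m_2 = 0.
Solving the tridiagonal system: m_0 = 0, m_1 = -15/2, m_2 = 0.

-7.5000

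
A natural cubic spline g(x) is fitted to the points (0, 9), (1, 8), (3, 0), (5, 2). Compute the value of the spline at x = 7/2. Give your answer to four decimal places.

With m_i denoting the second derivative at x_i, h_i = 1, 2, 2, and Δ_i = (y_(i+1) − y_i)/h_i = -1, -4, 1:
  1·m_0 + 6·m_1 + 2·m_2 = 6(Δ_1 - Δ_0) = -18
  2·m_1 + 8·m_2 + 2·m_3 = 6(Δ_2 - Δ_1) = 30
Natural end conditions: m_0 = m_3 = 0.
Hence m_0 = 0, m_1 = -51/11, m_2 = 54/11, m_3 = 0.
On [3, 5], g(x) = 0 - 25/11·(x - 3) + 27/11·(x - 3)² - 9/22·(x - 3)³.
With (x - 3) = 1/2: g(7/2) = -101/176.

-0.5739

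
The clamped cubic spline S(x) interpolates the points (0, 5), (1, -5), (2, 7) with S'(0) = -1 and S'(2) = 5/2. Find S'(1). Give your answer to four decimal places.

With M_i denoting the second derivative at x_i, h_i = 1, 1, and Δ_i = (y_(i+1) − y_i)/h_i = -10, 12:
  1·M_0 + 4·M_1 + 1·M_2 = 6(Δ_1 - Δ_0) = 132
Clamped end conditions give two more equations: 2h_0·M_0 + h_0·M_1 = 6(Δ_0 - S'(0)) = -54 and h_1·M_1 + 2h_1·M_2 = 6(S'(2) - Δ_1) = -57.
Hence M_0 = -233/4, M_1 = 125/2, M_2 = -239/4.
On [1, 2], S'(x) = b_1 + 2c_1·(x - 1) + 3d_1·(x - 1)² with b_1 = Δ_1 - h_1(2M_1 + M_2)/6 = 9/8, c_1 = M_1/2 = 125/4, d_1 = (M_2 - M_1)/(6h_1) = -163/8. So S'(1) = 9/8.

1.1250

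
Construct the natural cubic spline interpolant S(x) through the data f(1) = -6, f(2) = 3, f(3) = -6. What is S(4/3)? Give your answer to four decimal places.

-1.6667

Let σ_i = S''(x_i). Step sizes h_i = 1, 1; slopes of the chords Δ_i = (y_(i+1) - y_i)/h_i = 9, -9.
  1·σ_0 + 4·σ_1 + 1·σ_2 = 6(Δ_1 - Δ_0) = -108
Natural end conditions: σ_0 = σ_2 = 0.
Hence σ_0 = 0, σ_1 = -27, σ_2 = 0.
On [1, 2], S(x) = -6 + 27/2·(x - 1) + 0·(x - 1)² - 9/2·(x - 1)³.
With (x - 1) = 1/3: S(4/3) = -5/3.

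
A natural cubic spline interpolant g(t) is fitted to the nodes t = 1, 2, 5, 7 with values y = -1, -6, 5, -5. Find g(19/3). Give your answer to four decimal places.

With M_i denoting the second derivative at x_i, h_i = 1, 3, 2, and Δ_i = (y_(i+1) − y_i)/h_i = -5, 11/3, -5:
  1·M_0 + 8·M_1 + 3·M_2 = 6(Δ_1 - Δ_0) = 52
  3·M_1 + 10·M_2 + 2·M_3 = 6(Δ_2 - Δ_1) = -52
Natural end conditions: M_0 = M_3 = 0.
Solving: M_0 = 0, M_1 = 676/71, M_2 = -572/71, M_3 = 0.
On [5, 7], g(t) = 5 + 79/213·(t - 5) - 286/71·(t - 5)² + 143/213·(t - 5)³.
With (t - 5) = 4/3: g(19/3) = -433/5751.

-0.0753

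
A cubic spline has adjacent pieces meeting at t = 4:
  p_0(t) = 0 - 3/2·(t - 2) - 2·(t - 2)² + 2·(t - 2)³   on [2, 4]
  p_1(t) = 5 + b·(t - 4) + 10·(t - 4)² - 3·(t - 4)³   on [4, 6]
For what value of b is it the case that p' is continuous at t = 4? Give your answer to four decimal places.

p_0'(t) = -3/2 - 4·(t - 2) + 6·(t - 2)², so p_0'(4) = 29/2. On the right, p_1'(4) = b, so b = 29/2.

14.5000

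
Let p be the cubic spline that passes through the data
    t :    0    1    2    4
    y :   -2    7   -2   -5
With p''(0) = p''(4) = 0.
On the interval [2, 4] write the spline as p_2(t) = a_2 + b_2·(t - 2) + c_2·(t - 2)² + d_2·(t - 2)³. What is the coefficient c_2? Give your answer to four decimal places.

6.2609

Write M_i for p''(x_i). With h_i = 1, 1, 2 and divided differences Δ_i = 9, -9, -3/2, the continuity of p' gives the tridiagonal system
  1·M_0 + 4·M_1 + 1·M_2 = 6(Δ_1 - Δ_0) = -108
  1·M_1 + 6·M_2 + 2·M_3 = 6(Δ_2 - Δ_1) = 45
Natural end conditions: M_0 = M_3 = 0.
Forward elimination and back-substitution give M_0 = 0, M_1 = -693/23, M_2 = 288/23, M_3 = 0.
On [2, 4], with p_2(t) = a_2 + b_2·(t - 2) + c_2·(t - 2)² + d_2·(t - 2)³: c_2 = M_2/2 = 144/23, d_2 = (M_3 - M_2)/(6h_2) = -24/23, b_2 = Δ_2 - h_2(2M_2 + M_3)/6 = -453/46.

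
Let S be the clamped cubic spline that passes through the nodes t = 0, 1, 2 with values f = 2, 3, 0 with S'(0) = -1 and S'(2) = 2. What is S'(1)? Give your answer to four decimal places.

Write m_i for S''(x_i). With h_i = 1, 1 and divided differences Δ_i = 1, -3, the continuity of S' gives the tridiagonal system
  1·m_0 + 4·m_1 + 1·m_2 = 6(Δ_1 - Δ_0) = -24
Clamped end conditions give two more equations: 2h_0·m_0 + h_0·m_1 = 6(Δ_0 - S'(0)) = 12 and h_1·m_1 + 2h_1·m_2 = 6(S'(2) - Δ_1) = 30.
Hence m_0 = 27/2, m_1 = -15, m_2 = 45/2.
On [1, 2], S'(t) = b_1 + 2c_1·(t - 1) + 3d_1·(t - 1)² with b_1 = Δ_1 - h_1(2m_1 + m_2)/6 = -7/4, c_1 = m_1/2 = -15/2, d_1 = (m_2 - m_1)/(6h_1) = 25/4. So S'(1) = -7/4.

-1.7500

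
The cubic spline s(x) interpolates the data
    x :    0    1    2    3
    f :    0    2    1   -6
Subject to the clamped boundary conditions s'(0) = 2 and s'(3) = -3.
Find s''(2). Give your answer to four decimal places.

-13.3333

Let m_i = s''(x_i). Step sizes h_i = 1, 1, 1; slopes of the chords Δ_i = (y_(i+1) - y_i)/h_i = 2, -1, -7.
  1·m_0 + 4·m_1 + 1·m_2 = 6(Δ_1 - Δ_0) = -18
  1·m_1 + 4·m_2 + 1·m_3 = 6(Δ_2 - Δ_1) = -36
Clamped end conditions give two more equations: 2h_0·m_0 + h_0·m_1 = 6(Δ_0 - s'(0)) = 0 and h_2·m_2 + 2h_2·m_3 = 6(s'(3) - Δ_2) = 24.
Solving: m_0 = 2/3, m_1 = -4/3, m_2 = -40/3, m_3 = 56/3.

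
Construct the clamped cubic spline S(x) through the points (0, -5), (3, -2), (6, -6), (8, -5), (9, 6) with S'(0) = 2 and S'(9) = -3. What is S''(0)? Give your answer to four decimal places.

Let M_i = S''(x_i). Step sizes h_i = 3, 3, 2, 1; slopes of the chords Δ_i = (y_(i+1) - y_i)/h_i = 1, -4/3, 1/2, 11.
  3·M_0 + 12·M_1 + 3·M_2 = 6(Δ_1 - Δ_0) = -14
  3·M_1 + 10·M_2 + 2·M_3 = 6(Δ_2 - Δ_1) = 11
  2·M_2 + 6·M_3 + 1·M_4 = 6(Δ_3 - Δ_2) = 63
Clamped end conditions give two more equations: 2h_0·M_0 + h_0·M_1 = 6(Δ_0 - S'(0)) = -6 and h_3·M_3 + 2h_3·M_4 = 6(S'(9) - Δ_3) = -84.
Solving: M_0 = -191/216, M_1 = -25/108, M_2 = -617/216, M_3 = 1087/54, M_4 = -5623/108.

-0.8843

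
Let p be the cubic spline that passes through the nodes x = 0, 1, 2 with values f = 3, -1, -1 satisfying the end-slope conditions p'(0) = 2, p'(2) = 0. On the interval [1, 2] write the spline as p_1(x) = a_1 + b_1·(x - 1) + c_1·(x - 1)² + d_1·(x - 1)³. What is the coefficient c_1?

Write M_i for p''(x_i). With h_i = 1, 1 and divided differences Δ_i = -4, 0, the continuity of p' gives the tridiagonal system
  1·M_0 + 4·M_1 + 1·M_2 = 6(Δ_1 - Δ_0) = 24
Clamped end conditions give two more equations: 2h_0·M_0 + h_0·M_1 = 6(Δ_0 - p'(0)) = -36 and h_1·M_1 + 2h_1·M_2 = 6(p'(2) - Δ_1) = 0.
Solving: M_0 = -25, M_1 = 14, M_2 = -7.
On [1, 2], with p_1(x) = a_1 + b_1·(x - 1) + c_1·(x - 1)² + d_1·(x - 1)³: c_1 = M_1/2 = 7, d_1 = (M_2 - M_1)/(6h_1) = -7/2, b_1 = Δ_1 - h_1(2M_1 + M_2)/6 = -7/2.

7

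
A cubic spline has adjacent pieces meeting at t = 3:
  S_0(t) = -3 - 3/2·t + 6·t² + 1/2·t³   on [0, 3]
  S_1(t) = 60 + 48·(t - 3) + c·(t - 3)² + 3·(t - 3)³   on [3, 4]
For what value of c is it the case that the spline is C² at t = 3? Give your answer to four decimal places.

10.5000

S_0''(t) = 12 + 3·t, so S_0''(3) = 21. On the right, S_1''(3) = 2c, so c = 21/2.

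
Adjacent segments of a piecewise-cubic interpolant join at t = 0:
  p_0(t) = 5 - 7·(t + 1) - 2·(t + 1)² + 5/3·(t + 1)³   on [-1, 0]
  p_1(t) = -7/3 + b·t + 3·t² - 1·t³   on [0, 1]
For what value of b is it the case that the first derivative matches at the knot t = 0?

p_0'(t) = -7 - 4·(t + 1) + 5·(t + 1)², so p_0'(0) = -6. On the right, p_1'(0) = b, so b = -6.

-6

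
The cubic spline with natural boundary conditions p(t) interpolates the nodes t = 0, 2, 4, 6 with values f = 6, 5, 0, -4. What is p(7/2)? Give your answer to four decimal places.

Put m_i = p'' at the i-th knot. Here h = (2, 2, 2) and Δ = (-1/2, -5/2, -2), so the interior equations h_(i-1)·m_(i-1) + 2(h_(i-1)+h_i)·m_i + h_i·m_(i+1) = 6(Δ_i − Δ_(i-1)) read
  2·m_0 + 8·m_1 + 2·m_2 = 6(Δ_1 - Δ_0) = -12
  2·m_1 + 8·m_2 + 2·m_3 = 6(Δ_2 - Δ_1) = 3
Natural end conditions: m_0 = m_3 = 0.
Solving: m_0 = 0, m_1 = -17/10, m_2 = 4/5, m_3 = 0.
On [2, 4], p(t) = 5 - 49/30·(t - 2) - 17/20·(t - 2)² + 5/24·(t - 2)³.
With (t - 2) = 3/2: p(7/2) = 429/320.

1.3406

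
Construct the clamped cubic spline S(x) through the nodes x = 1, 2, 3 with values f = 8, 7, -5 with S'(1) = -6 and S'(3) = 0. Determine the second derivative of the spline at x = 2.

Put m_i = S'' at the i-th knot. Here h = (1, 1) and Δ = (-1, -12), so the interior equations h_(i-1)·m_(i-1) + 2(h_(i-1)+h_i)·m_i + h_i·m_(i+1) = 6(Δ_i − Δ_(i-1)) read
  1·m_0 + 4·m_1 + 1·m_2 = 6(Δ_1 - Δ_0) = -66
Clamped end conditions give two more equations: 2h_0·m_0 + h_0·m_1 = 6(Δ_0 - S'(1)) = 30 and h_1·m_1 + 2h_1·m_2 = 6(S'(3) - Δ_1) = 72.
Hence m_0 = 69/2, m_1 = -39, m_2 = 111/2.

-39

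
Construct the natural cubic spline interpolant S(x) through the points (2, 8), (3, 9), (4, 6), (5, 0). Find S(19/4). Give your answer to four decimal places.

With m_i denoting the second derivative at x_i, h_i = 1, 1, 1, and Δ_i = (y_(i+1) − y_i)/h_i = 1, -3, -6:
  1·m_0 + 4·m_1 + 1·m_2 = 6(Δ_1 - Δ_0) = -24
  1·m_1 + 4·m_2 + 1·m_3 = 6(Δ_2 - Δ_1) = -18
Natural end conditions: m_0 = m_3 = 0.
Forward elimination and back-substitution give m_0 = 0, m_1 = -26/5, m_2 = -16/5, m_3 = 0.
On [4, 5], S(x) = 6 - 74/15·(x - 4) - 8/5·(x - 4)² + 8/15·(x - 4)³.
With (x - 4) = 3/4: S(19/4) = 13/8.

1.6250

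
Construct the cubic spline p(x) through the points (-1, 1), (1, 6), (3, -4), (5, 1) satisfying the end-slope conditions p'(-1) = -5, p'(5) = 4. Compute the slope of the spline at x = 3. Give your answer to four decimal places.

Let σ_i = p''(x_i). Step sizes h_i = 2, 2, 2; slopes of the chords Δ_i = (y_(i+1) - y_i)/h_i = 5/2, -5, 5/2.
  2·σ_0 + 8·σ_1 + 2·σ_2 = 6(Δ_1 - Δ_0) = -45
  2·σ_1 + 8·σ_2 + 2·σ_3 = 6(Δ_2 - Δ_1) = 45
Clamped end conditions give two more equations: 2h_0·σ_0 + h_0·σ_1 = 6(Δ_0 - p'(-1)) = 45 and h_2·σ_2 + 2h_2·σ_3 = 6(p'(5) - Δ_2) = 9.
Forward elimination and back-substitution give σ_0 = 87/5, σ_1 = -123/10, σ_2 = 93/10, σ_3 = -12/5.
On [3, 5], p'(x) = b_2 + 2c_2·(x - 3) + 3d_2·(x - 3)² with b_2 = Δ_2 - h_2(2σ_2 + σ_3)/6 = -29/10, c_2 = σ_2/2 = 93/20, d_2 = (σ_3 - σ_2)/(6h_2) = -39/40. So p'(3) = -29/10.

-2.9000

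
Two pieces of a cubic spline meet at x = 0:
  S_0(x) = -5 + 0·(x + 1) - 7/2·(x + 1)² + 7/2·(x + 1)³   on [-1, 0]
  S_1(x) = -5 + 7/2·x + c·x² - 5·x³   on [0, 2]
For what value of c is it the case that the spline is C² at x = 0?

7

S_0''(x) = -7 + 21·(x + 1), so S_0''(0) = 14. On the right, S_1''(0) = 2c, so c = 7.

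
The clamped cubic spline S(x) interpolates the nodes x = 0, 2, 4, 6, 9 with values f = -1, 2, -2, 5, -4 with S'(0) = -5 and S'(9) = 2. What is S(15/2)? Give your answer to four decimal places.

0.0190

Let M_i = S''(x_i). Step sizes h_i = 2, 2, 2, 3; slopes of the chords Δ_i = (y_(i+1) - y_i)/h_i = 3/2, -2, 7/2, -3.
  2·M_0 + 8·M_1 + 2·M_2 = 6(Δ_1 - Δ_0) = -21
  2·M_1 + 8·M_2 + 2·M_3 = 6(Δ_2 - Δ_1) = 33
  2·M_2 + 10·M_3 + 3·M_4 = 6(Δ_3 - Δ_2) = -39
Clamped end conditions give two more equations: 2h_0·M_0 + h_0·M_1 = 6(Δ_0 - S'(0)) = 39 and h_3·M_3 + 2h_3·M_4 = 6(S'(9) - Δ_3) = 30.
Forward elimination and back-substitution give M_0 = 1907/138, M_1 = -1123/138, M_2 = 568/69, M_3 = -572/69, M_4 = 631/69.
On [6, 9], S(x) = 5 + 33/46·(x - 6) - 286/69·(x - 6)² + 401/414·(x - 6)³.
With (x - 6) = 3/2: S(15/2) = 7/368.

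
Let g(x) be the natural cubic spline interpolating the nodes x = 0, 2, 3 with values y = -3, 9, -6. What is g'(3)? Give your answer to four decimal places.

Write m_i for g''(x_i). With h_i = 2, 1 and divided differences Δ_i = 6, -15, the continuity of g' gives the tridiagonal system
  2·m_0 + 6·m_1 + 1·m_2 = 6(Δ_1 - Δ_0) = -126
Natural end conditions: m_0 = m_2 = 0.
Hence m_0 = 0, m_1 = -21, m_2 = 0.
On [2, 3], g'(x) = b_1 + 2c_1·(x - 2) + 3d_1·(x - 2)² with b_1 = Δ_1 - h_1(2m_1 + m_2)/6 = -8, c_1 = m_1/2 = -21/2, d_1 = (m_2 - m_1)/(6h_1) = 7/2. So g'(3) = -37/2.

-18.5000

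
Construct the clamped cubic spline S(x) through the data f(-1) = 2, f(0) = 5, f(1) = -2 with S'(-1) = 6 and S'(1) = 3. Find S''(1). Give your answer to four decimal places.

Let m_i = S''(x_i). Step sizes h_i = 1, 1; slopes of the chords Δ_i = (y_(i+1) - y_i)/h_i = 3, -7.
  1·m_0 + 4·m_1 + 1·m_2 = 6(Δ_1 - Δ_0) = -60
Clamped end conditions give two more equations: 2h_0·m_0 + h_0·m_1 = 6(Δ_0 - S'(-1)) = -18 and h_1·m_1 + 2h_1·m_2 = 6(S'(1) - Δ_1) = 60.
Forward elimination and back-substitution give m_0 = 9/2, m_1 = -27, m_2 = 87/2.

43.5000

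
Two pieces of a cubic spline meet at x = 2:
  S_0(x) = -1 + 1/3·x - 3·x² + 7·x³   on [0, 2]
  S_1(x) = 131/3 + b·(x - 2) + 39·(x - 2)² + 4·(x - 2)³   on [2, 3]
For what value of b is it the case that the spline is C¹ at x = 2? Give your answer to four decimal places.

72.3333

S_0'(x) = 1/3 - 6·x + 21·x², so S_0'(2) = 217/3. On the right, S_1'(2) = b, so b = 217/3.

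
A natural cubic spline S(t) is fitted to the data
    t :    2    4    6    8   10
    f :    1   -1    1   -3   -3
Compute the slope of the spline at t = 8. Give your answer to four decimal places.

-1.5714

Let σ_i = S''(x_i). Step sizes h_i = 2, 2, 2, 2; slopes of the chords Δ_i = (y_(i+1) - y_i)/h_i = -1, 1, -2, 0.
  2·σ_0 + 8·σ_1 + 2·σ_2 = 6(Δ_1 - Δ_0) = 12
  2·σ_1 + 8·σ_2 + 2·σ_3 = 6(Δ_2 - Δ_1) = -18
  2·σ_2 + 8·σ_3 + 2·σ_4 = 6(Δ_3 - Δ_2) = 12
Natural end conditions: σ_0 = σ_4 = 0.
Solving the tridiagonal system: σ_0 = 0, σ_1 = 33/14, σ_2 = -24/7, σ_3 = 33/14, σ_4 = 0.
On [8, 10], S'(t) = b_3 + 2c_3·(t - 8) + 3d_3·(t - 8)² with b_3 = Δ_3 - h_3(2σ_3 + σ_4)/6 = -11/7, c_3 = σ_3/2 = 33/28, d_3 = (σ_4 - σ_3)/(6h_3) = -11/56. So S'(8) = -11/7.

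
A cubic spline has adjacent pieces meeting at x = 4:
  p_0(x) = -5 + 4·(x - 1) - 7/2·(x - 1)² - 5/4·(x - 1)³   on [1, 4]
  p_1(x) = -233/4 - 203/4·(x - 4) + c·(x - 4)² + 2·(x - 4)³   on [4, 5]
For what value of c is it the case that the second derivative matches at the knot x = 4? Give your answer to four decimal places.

p_0''(x) = -7 - 15/2·(x - 1), so p_0''(4) = -59/2. On the right, p_1''(4) = 2c, so c = -59/4.

-14.7500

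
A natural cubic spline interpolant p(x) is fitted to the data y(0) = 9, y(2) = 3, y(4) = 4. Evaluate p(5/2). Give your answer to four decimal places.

With M_i denoting the second derivative at x_i, h_i = 2, 2, and Δ_i = (y_(i+1) − y_i)/h_i = -3, 1/2:
  2·M_0 + 8·M_1 + 2·M_2 = 6(Δ_1 - Δ_0) = 21
Natural end conditions: M_0 = M_2 = 0.
Solving the tridiagonal system: M_0 = 0, M_1 = 21/8, M_2 = 0.
On [2, 4], p(x) = 3 - 5/4·(x - 2) + 21/16·(x - 2)² - 7/32·(x - 2)³.
With (x - 2) = 1/2: p(5/2) = 685/256.

2.6758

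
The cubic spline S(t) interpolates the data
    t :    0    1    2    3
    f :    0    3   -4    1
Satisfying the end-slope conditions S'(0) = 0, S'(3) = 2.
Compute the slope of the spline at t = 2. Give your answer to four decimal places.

With M_i denoting the second derivative at x_i, h_i = 1, 1, 1, and Δ_i = (y_(i+1) − y_i)/h_i = 3, -7, 5:
  1·M_0 + 4·M_1 + 1·M_2 = 6(Δ_1 - Δ_0) = -60
  1·M_1 + 4·M_2 + 1·M_3 = 6(Δ_2 - Δ_1) = 72
Clamped end conditions give two more equations: 2h_0·M_0 + h_0·M_1 = 6(Δ_0 - S'(0)) = 18 and h_2·M_2 + 2h_2·M_3 = 6(S'(3) - Δ_2) = -18.
Solving the tridiagonal system: M_0 = 70/3, M_1 = -86/3, M_2 = 94/3, M_3 = -74/3.
On [2, 3], S'(t) = b_2 + 2c_2·(t - 2) + 3d_2·(t - 2)² with b_2 = Δ_2 - h_2(2M_2 + M_3)/6 = -4/3, c_2 = M_2/2 = 47/3, d_2 = (M_3 - M_2)/(6h_2) = -28/3. So S'(2) = -4/3.

-1.3333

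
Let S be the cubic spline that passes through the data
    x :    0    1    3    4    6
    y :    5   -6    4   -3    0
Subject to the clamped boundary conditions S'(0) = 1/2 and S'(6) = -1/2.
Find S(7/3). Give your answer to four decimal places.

0.4962

With M_i denoting the second derivative at x_i, h_i = 1, 2, 1, 2, and Δ_i = (y_(i+1) − y_i)/h_i = -11, 5, -7, 3/2:
  1·M_0 + 6·M_1 + 2·M_2 = 6(Δ_1 - Δ_0) = 96
  2·M_1 + 6·M_2 + 1·M_3 = 6(Δ_2 - Δ_1) = -72
  1·M_2 + 6·M_3 + 2·M_4 = 6(Δ_3 - Δ_2) = 51
Clamped end conditions give two more equations: 2h_0·M_0 + h_0·M_1 = 6(Δ_0 - S'(0)) = -69 and h_3·M_3 + 2h_3·M_4 = 6(S'(6) - Δ_3) = -12.
Solving the tridiagonal system: M_0 = -4748/93, M_1 = 3079/93, M_2 = -2399/93, M_3 = 1540/93, M_4 = -1049/93.
On [1, 3], S(x) = -6 - 788/93·(x - 1) + 3079/186·(x - 1)² - 913/186·(x - 1)³.
With (x - 1) = 4/3: S(7/3) = 1246/2511.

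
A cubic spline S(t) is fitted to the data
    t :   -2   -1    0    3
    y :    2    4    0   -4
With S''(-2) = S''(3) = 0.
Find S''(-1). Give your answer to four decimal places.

-9.8065

With m_i denoting the second derivative at x_i, h_i = 1, 1, 3, and Δ_i = (y_(i+1) − y_i)/h_i = 2, -4, -4/3:
  1·m_0 + 4·m_1 + 1·m_2 = 6(Δ_1 - Δ_0) = -36
  1·m_1 + 8·m_2 + 3·m_3 = 6(Δ_2 - Δ_1) = 16
Natural end conditions: m_0 = m_3 = 0.
Forward elimination and back-substitution give m_0 = 0, m_1 = -304/31, m_2 = 100/31, m_3 = 0.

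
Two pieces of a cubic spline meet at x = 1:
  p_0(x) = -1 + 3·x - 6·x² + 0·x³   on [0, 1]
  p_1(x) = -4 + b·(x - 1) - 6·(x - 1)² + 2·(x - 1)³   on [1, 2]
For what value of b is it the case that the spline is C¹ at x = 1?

p_0'(x) = 3 - 12·x + 0·x², so p_0'(1) = -9. On the right, p_1'(1) = b, so b = -9.

-9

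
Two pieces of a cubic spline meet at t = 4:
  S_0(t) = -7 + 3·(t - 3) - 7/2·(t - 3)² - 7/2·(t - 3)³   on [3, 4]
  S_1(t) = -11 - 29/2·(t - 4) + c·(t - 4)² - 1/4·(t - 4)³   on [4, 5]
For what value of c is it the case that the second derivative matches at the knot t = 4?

S_0''(t) = -7 - 21·(t - 3), so S_0''(4) = -28. On the right, S_1''(4) = 2c, so c = -14.

-14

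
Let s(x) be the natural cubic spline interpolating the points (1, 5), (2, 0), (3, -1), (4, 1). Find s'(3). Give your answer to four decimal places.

Write M_i for s''(x_i). With h_i = 1, 1, 1 and divided differences Δ_i = -5, -1, 2, the continuity of s' gives the tridiagonal system
  1·M_0 + 4·M_1 + 1·M_2 = 6(Δ_1 - Δ_0) = 24
  1·M_1 + 4·M_2 + 1·M_3 = 6(Δ_2 - Δ_1) = 18
Natural end conditions: M_0 = M_3 = 0.
Solving the tridiagonal system: M_0 = 0, M_1 = 26/5, M_2 = 16/5, M_3 = 0.
On [3, 4], s'(x) = b_2 + 2c_2·(x - 3) + 3d_2·(x - 3)² with b_2 = Δ_2 - h_2(2M_2 + M_3)/6 = 14/15, c_2 = M_2/2 = 8/5, d_2 = (M_3 - M_2)/(6h_2) = -8/15. So s'(3) = 14/15.

0.9333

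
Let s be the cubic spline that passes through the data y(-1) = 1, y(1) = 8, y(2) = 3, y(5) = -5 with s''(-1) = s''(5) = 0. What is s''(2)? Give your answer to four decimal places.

2.8723

With m_i denoting the second derivative at x_i, h_i = 2, 1, 3, and Δ_i = (y_(i+1) − y_i)/h_i = 7/2, -5, -8/3:
  2·m_0 + 6·m_1 + 1·m_2 = 6(Δ_1 - Δ_0) = -51
  1·m_1 + 8·m_2 + 3·m_3 = 6(Δ_2 - Δ_1) = 14
Natural end conditions: m_0 = m_3 = 0.
Solving: m_0 = 0, m_1 = -422/47, m_2 = 135/47, m_3 = 0.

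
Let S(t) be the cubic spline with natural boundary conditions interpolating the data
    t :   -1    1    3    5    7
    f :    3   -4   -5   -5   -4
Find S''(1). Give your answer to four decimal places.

2.3304

Put M_i = S'' at the i-th knot. Here h = (2, 2, 2, 2) and Δ = (-7/2, -1/2, 0, 1/2), so the interior equations h_(i-1)·M_(i-1) + 2(h_(i-1)+h_i)·M_i + h_i·M_(i+1) = 6(Δ_i − Δ_(i-1)) read
  2·M_0 + 8·M_1 + 2·M_2 = 6(Δ_1 - Δ_0) = 18
  2·M_1 + 8·M_2 + 2·M_3 = 6(Δ_2 - Δ_1) = 3
  2·M_2 + 8·M_3 + 2·M_4 = 6(Δ_3 - Δ_2) = 3
Natural end conditions: M_0 = M_4 = 0.
Forward elimination and back-substitution give M_0 = 0, M_1 = 261/112, M_2 = -9/28, M_3 = 51/112, M_4 = 0.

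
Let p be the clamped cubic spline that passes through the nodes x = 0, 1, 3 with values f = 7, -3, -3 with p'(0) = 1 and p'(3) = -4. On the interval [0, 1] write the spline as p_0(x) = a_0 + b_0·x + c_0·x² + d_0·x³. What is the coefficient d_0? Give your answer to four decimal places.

Write M_i for p''(x_i). With h_i = 1, 2 and divided differences Δ_i = -10, 0, the continuity of p' gives the tridiagonal system
  1·M_0 + 6·M_1 + 2·M_2 = 6(Δ_1 - Δ_0) = 60
Clamped end conditions give two more equations: 2h_0·M_0 + h_0·M_1 = 6(Δ_0 - p'(0)) = -66 and h_1·M_1 + 2h_1·M_2 = 6(p'(3) - Δ_1) = -24.
Solving the tridiagonal system: M_0 = -134/3, M_1 = 70/3, M_2 = -53/3.
On [0, 1], with p_0(x) = a_0 + b_0·x + c_0·x² + d_0·x³: c_0 = M_0/2 = -67/3, d_0 = (M_1 - M_0)/(6h_0) = 34/3, b_0 = Δ_0 - h_0(2M_0 + M_1)/6 = 1.

11.3333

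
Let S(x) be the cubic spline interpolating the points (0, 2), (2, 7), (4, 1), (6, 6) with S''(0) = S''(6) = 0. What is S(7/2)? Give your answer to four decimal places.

2.1563

With M_i denoting the second derivative at x_i, h_i = 2, 2, 2, and Δ_i = (y_(i+1) − y_i)/h_i = 5/2, -3, 5/2:
  2·M_0 + 8·M_1 + 2·M_2 = 6(Δ_1 - Δ_0) = -33
  2·M_1 + 8·M_2 + 2·M_3 = 6(Δ_2 - Δ_1) = 33
Natural end conditions: M_0 = M_3 = 0.
Hence M_0 = 0, M_1 = -11/2, M_2 = 11/2, M_3 = 0.
On [2, 4], S(x) = 7 - 7/6·(x - 2) - 11/4·(x - 2)² + 11/12·(x - 2)³.
With (x - 2) = 3/2: S(7/2) = 69/32.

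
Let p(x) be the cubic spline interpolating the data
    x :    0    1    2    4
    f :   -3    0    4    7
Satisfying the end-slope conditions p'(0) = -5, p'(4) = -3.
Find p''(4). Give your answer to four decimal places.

-7.1364

With m_i denoting the second derivative at x_i, h_i = 1, 1, 2, and Δ_i = (y_(i+1) − y_i)/h_i = 3, 4, 3/2:
  1·m_0 + 4·m_1 + 1·m_2 = 6(Δ_1 - Δ_0) = 6
  1·m_1 + 6·m_2 + 2·m_3 = 6(Δ_2 - Δ_1) = -15
Clamped end conditions give two more equations: 2h_0·m_0 + h_0·m_1 = 6(Δ_0 - p'(0)) = 48 and h_2·m_2 + 2h_2·m_3 = 6(p'(4) - Δ_2) = -27.
Solving the tridiagonal system: m_0 = 587/22, m_1 = -59/11, m_2 = 17/22, m_3 = -157/22.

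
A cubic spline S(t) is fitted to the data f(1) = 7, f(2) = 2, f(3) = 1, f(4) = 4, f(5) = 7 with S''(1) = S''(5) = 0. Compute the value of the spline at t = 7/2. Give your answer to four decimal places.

With M_i denoting the second derivative at x_i, h_i = 1, 1, 1, 1, and Δ_i = (y_(i+1) − y_i)/h_i = -5, -1, 3, 3:
  1·M_0 + 4·M_1 + 1·M_2 = 6(Δ_1 - Δ_0) = 24
  1·M_1 + 4·M_2 + 1·M_3 = 6(Δ_2 - Δ_1) = 24
  1·M_2 + 4·M_3 + 1·M_4 = 6(Δ_3 - Δ_2) = 0
Natural end conditions: M_0 = M_4 = 0.
Forward elimination and back-substitution give M_0 = 0, M_1 = 33/7, M_2 = 36/7, M_3 = -9/7, M_4 = 0.
On [3, 4], S(t) = 1 + 3/2·(t - 3) + 18/7·(t - 3)² - 15/14·(t - 3)³.
With (t - 3) = 1/2: S(7/2) = 253/112.

2.2589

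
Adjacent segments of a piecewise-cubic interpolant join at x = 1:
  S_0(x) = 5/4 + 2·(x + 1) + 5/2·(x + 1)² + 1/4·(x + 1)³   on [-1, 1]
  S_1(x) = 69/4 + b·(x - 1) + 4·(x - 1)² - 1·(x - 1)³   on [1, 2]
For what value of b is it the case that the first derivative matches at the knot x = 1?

S_0'(x) = 2 + 5·(x + 1) + 3/4·(x + 1)², so S_0'(1) = 15. On the right, S_1'(1) = b, so b = 15.

15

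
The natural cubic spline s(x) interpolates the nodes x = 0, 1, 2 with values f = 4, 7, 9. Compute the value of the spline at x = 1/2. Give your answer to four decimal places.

Write M_i for s''(x_i). With h_i = 1, 1 and divided differences Δ_i = 3, 2, the continuity of s' gives the tridiagonal system
  1·M_0 + 4·M_1 + 1·M_2 = 6(Δ_1 - Δ_0) = -6
Natural end conditions: M_0 = M_2 = 0.
Hence M_0 = 0, M_1 = -3/2, M_2 = 0.
On [0, 1], s(x) = 4 + 13/4·x + 0·x² - 1/4·x³.
With x = 1/2: s(1/2) = 179/32.

5.5938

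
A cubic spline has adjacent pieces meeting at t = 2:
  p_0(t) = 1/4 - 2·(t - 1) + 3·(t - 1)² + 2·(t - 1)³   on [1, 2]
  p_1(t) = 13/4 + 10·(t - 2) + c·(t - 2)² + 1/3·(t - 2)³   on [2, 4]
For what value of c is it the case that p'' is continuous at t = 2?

9

p_0''(t) = 6 + 12·(t - 1), so p_0''(2) = 18. On the right, p_1''(2) = 2c, so c = 9.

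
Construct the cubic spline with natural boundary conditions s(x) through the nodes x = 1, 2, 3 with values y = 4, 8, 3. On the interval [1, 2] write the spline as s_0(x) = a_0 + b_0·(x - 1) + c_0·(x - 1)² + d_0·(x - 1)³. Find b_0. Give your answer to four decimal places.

Write M_i for s''(x_i). With h_i = 1, 1 and divided differences Δ_i = 4, -5, the continuity of s' gives the tridiagonal system
  1·M_0 + 4·M_1 + 1·M_2 = 6(Δ_1 - Δ_0) = -54
Natural end conditions: M_0 = M_2 = 0.
Solving the tridiagonal system: M_0 = 0, M_1 = -27/2, M_2 = 0.
On [1, 2], with s_0(x) = a_0 + b_0·(x - 1) + c_0·(x - 1)² + d_0·(x - 1)³: c_0 = M_0/2 = 0, d_0 = (M_1 - M_0)/(6h_0) = -9/4, b_0 = Δ_0 - h_0(2M_0 + M_1)/6 = 25/4.

6.2500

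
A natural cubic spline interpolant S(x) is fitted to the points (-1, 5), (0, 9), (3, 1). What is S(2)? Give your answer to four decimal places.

5.8889

Write M_i for S''(x_i). With h_i = 1, 3 and divided differences Δ_i = 4, -8/3, the continuity of S' gives the tridiagonal system
  1·M_0 + 8·M_1 + 3·M_2 = 6(Δ_1 - Δ_0) = -40
Natural end conditions: M_0 = M_2 = 0.
Solving: M_0 = 0, M_1 = -5, M_2 = 0.
On [0, 3], S(x) = 9 + 7/3·x - 5/2·x² + 5/18·x³.
With x = 2: S(2) = 53/9.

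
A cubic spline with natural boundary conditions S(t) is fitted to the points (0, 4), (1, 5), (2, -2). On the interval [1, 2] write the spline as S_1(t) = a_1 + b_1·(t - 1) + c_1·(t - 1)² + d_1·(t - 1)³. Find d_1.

2

Write M_i for S''(x_i). With h_i = 1, 1 and divided differences Δ_i = 1, -7, the continuity of S' gives the tridiagonal system
  1·M_0 + 4·M_1 + 1·M_2 = 6(Δ_1 - Δ_0) = -48
Natural end conditions: M_0 = M_2 = 0.
Solving the tridiagonal system: M_0 = 0, M_1 = -12, M_2 = 0.
On [1, 2], with S_1(t) = a_1 + b_1·(t - 1) + c_1·(t - 1)² + d_1·(t - 1)³: c_1 = M_1/2 = -6, d_1 = (M_2 - M_1)/(6h_1) = 2, b_1 = Δ_1 - h_1(2M_1 + M_2)/6 = -3.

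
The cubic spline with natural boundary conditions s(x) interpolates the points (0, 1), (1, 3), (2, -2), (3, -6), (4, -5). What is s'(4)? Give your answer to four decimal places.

Let M_i = s''(x_i). Step sizes h_i = 1, 1, 1, 1; slopes of the chords Δ_i = (y_(i+1) - y_i)/h_i = 2, -5, -4, 1.
  1·M_0 + 4·M_1 + 1·M_2 = 6(Δ_1 - Δ_0) = -42
  1·M_1 + 4·M_2 + 1·M_3 = 6(Δ_2 - Δ_1) = 6
  1·M_2 + 4·M_3 + 1·M_4 = 6(Δ_3 - Δ_2) = 30
Natural end conditions: M_0 = M_4 = 0.
Solving the tridiagonal system: M_0 = 0, M_1 = -78/7, M_2 = 18/7, M_3 = 48/7, M_4 = 0.
On [3, 4], s'(x) = b_3 + 2c_3·(x - 3) + 3d_3·(x - 3)² with b_3 = Δ_3 - h_3(2M_3 + M_4)/6 = -9/7, c_3 = M_3/2 = 24/7, d_3 = (M_4 - M_3)/(6h_3) = -8/7. So s'(4) = 15/7.

2.1429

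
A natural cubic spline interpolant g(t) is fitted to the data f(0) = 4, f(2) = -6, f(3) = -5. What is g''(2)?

Put σ_i = g'' at the i-th knot. Here h = (2, 1) and Δ = (-5, 1), so the interior equations h_(i-1)·σ_(i-1) + 2(h_(i-1)+h_i)·σ_i + h_i·σ_(i+1) = 6(Δ_i − Δ_(i-1)) read
  2·σ_0 + 6·σ_1 + 1·σ_2 = 6(Δ_1 - Δ_0) = 36
Natural end conditions: σ_0 = σ_2 = 0.
Solving the tridiagonal system: σ_0 = 0, σ_1 = 6, σ_2 = 0.

6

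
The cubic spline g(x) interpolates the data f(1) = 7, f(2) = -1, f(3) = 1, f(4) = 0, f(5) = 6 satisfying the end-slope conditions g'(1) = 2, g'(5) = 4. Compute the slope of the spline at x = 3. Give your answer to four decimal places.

1.5000

Write M_i for g''(x_i). With h_i = 1, 1, 1, 1 and divided differences Δ_i = -8, 2, -1, 6, the continuity of g' gives the tridiagonal system
  1·M_0 + 4·M_1 + 1·M_2 = 6(Δ_1 - Δ_0) = 60
  1·M_1 + 4·M_2 + 1·M_3 = 6(Δ_2 - Δ_1) = -18
  1·M_2 + 4·M_3 + 1·M_4 = 6(Δ_3 - Δ_2) = 42
Clamped end conditions give two more equations: 2h_0·M_0 + h_0·M_1 = 6(Δ_0 - g'(1)) = -60 and h_3·M_3 + 2h_3·M_4 = 6(g'(5) - Δ_3) = -12.
Forward elimination and back-substitution give M_0 = -181/4, M_1 = 61/2, M_2 = -67/4, M_3 = 37/2, M_4 = -61/4.
On [3, 4], g'(x) = b_2 + 2c_2·(x - 3) + 3d_2·(x - 3)² with b_2 = Δ_2 - h_2(2M_2 + M_3)/6 = 3/2, c_2 = M_2/2 = -67/8, d_2 = (M_3 - M_2)/(6h_2) = 47/8. So g'(3) = 3/2.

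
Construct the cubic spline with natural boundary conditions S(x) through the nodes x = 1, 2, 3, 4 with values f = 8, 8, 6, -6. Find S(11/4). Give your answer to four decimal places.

7.3000

Put σ_i = S'' at the i-th knot. Here h = (1, 1, 1) and Δ = (0, -2, -12), so the interior equations h_(i-1)·σ_(i-1) + 2(h_(i-1)+h_i)·σ_i + h_i·σ_(i+1) = 6(Δ_i − Δ_(i-1)) read
  1·σ_0 + 4·σ_1 + 1·σ_2 = 6(Δ_1 - Δ_0) = -12
  1·σ_1 + 4·σ_2 + 1·σ_3 = 6(Δ_2 - Δ_1) = -60
Natural end conditions: σ_0 = σ_3 = 0.
Solving: σ_0 = 0, σ_1 = 4/5, σ_2 = -76/5, σ_3 = 0.
On [2, 3], S(x) = 8 + 4/15·(x - 2) + 2/5·(x - 2)² - 8/3·(x - 2)³.
With (x - 2) = 3/4: S(11/4) = 73/10.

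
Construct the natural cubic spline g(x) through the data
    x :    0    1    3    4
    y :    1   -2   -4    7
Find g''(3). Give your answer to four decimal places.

Let σ_i = g''(x_i). Step sizes h_i = 1, 2, 1; slopes of the chords Δ_i = (y_(i+1) - y_i)/h_i = -3, -1, 11.
  1·σ_0 + 6·σ_1 + 2·σ_2 = 6(Δ_1 - Δ_0) = 12
  2·σ_1 + 6·σ_2 + 1·σ_3 = 6(Δ_2 - Δ_1) = 72
Natural end conditions: σ_0 = σ_3 = 0.
Hence σ_0 = 0, σ_1 = -9/4, σ_2 = 51/4, σ_3 = 0.

12.7500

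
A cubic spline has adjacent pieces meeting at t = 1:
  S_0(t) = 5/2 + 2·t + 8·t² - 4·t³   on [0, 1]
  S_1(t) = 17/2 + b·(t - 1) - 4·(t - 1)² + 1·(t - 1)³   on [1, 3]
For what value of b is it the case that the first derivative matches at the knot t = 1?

6

S_0'(t) = 2 + 16·t - 12·t², so S_0'(1) = 6. On the right, S_1'(1) = b, so b = 6.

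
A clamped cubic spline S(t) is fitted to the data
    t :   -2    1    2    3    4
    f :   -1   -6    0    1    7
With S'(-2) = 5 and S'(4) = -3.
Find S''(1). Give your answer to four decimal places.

12.5926

Write σ_i for S''(x_i). With h_i = 3, 1, 1, 1 and divided differences Δ_i = -5/3, 6, 1, 6, the continuity of S' gives the tridiagonal system
  3·σ_0 + 8·σ_1 + 1·σ_2 = 6(Δ_1 - Δ_0) = 46
  1·σ_1 + 4·σ_2 + 1·σ_3 = 6(Δ_2 - Δ_1) = -30
  1·σ_2 + 4·σ_3 + 1·σ_4 = 6(Δ_3 - Δ_2) = 30
Clamped end conditions give two more equations: 2h_0·σ_0 + h_0·σ_1 = 6(Δ_0 - S'(-2)) = -40 and h_3·σ_3 + 2h_3·σ_4 = 6(S'(4) - Δ_3) = -54.
Forward elimination and back-substitution give σ_0 = -350/27, σ_1 = 340/27, σ_2 = -428/27, σ_3 = 562/27, σ_4 = -1010/27.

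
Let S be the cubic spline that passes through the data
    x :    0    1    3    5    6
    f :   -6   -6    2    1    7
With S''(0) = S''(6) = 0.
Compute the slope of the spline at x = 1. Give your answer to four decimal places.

Put M_i = S'' at the i-th knot. Here h = (1, 2, 2, 1) and Δ = (0, 4, -1/2, 6), so the interior equations h_(i-1)·M_(i-1) + 2(h_(i-1)+h_i)·M_i + h_i·M_(i+1) = 6(Δ_i − Δ_(i-1)) read
  1·M_0 + 6·M_1 + 2·M_2 = 6(Δ_1 - Δ_0) = 24
  2·M_1 + 8·M_2 + 2·M_3 = 6(Δ_2 - Δ_1) = -27
  2·M_2 + 6·M_3 + 1·M_4 = 6(Δ_3 - Δ_2) = 39
Natural end conditions: M_0 = M_4 = 0.
Forward elimination and back-substitution give M_0 = 0, M_1 = 32/5, M_2 = -36/5, M_3 = 89/10, M_4 = 0.
On [1, 3], S'(x) = b_1 + 2c_1·(x - 1) + 3d_1·(x - 1)² with b_1 = Δ_1 - h_1(2M_1 + M_2)/6 = 32/15, c_1 = M_1/2 = 16/5, d_1 = (M_2 - M_1)/(6h_1) = -17/15. So S'(1) = 32/15.

2.1333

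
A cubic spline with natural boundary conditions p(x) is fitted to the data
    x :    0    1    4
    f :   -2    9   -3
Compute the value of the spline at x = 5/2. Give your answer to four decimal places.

With M_i denoting the second derivative at x_i, h_i = 1, 3, and Δ_i = (y_(i+1) − y_i)/h_i = 11, -4:
  1·M_0 + 8·M_1 + 3·M_2 = 6(Δ_1 - Δ_0) = -90
Natural end conditions: M_0 = M_2 = 0.
Hence M_0 = 0, M_1 = -45/4, M_2 = 0.
On [1, 4], p(x) = 9 + 29/4·(x - 1) - 45/8·(x - 1)² + 5/8·(x - 1)³.
With (x - 1) = 3/2: p(5/2) = 597/64.

9.3281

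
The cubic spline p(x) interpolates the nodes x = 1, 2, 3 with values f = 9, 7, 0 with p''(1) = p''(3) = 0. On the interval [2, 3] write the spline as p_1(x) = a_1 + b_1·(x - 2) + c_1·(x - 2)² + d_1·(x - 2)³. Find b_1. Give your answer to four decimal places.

With M_i denoting the second derivative at x_i, h_i = 1, 1, and Δ_i = (y_(i+1) − y_i)/h_i = -2, -7:
  1·M_0 + 4·M_1 + 1·M_2 = 6(Δ_1 - Δ_0) = -30
Natural end conditions: M_0 = M_2 = 0.
Forward elimination and back-substitution give M_0 = 0, M_1 = -15/2, M_2 = 0.
On [2, 3], with p_1(x) = a_1 + b_1·(x - 2) + c_1·(x - 2)² + d_1·(x - 2)³: c_1 = M_1/2 = -15/4, d_1 = (M_2 - M_1)/(6h_1) = 5/4, b_1 = Δ_1 - h_1(2M_1 + M_2)/6 = -9/2.

-4.5000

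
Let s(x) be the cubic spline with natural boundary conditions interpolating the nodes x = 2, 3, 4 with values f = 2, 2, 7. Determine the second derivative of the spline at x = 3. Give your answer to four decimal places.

7.5000

Put M_i = s'' at the i-th knot. Here h = (1, 1) and Δ = (0, 5), so the interior equations h_(i-1)·M_(i-1) + 2(h_(i-1)+h_i)·M_i + h_i·M_(i+1) = 6(Δ_i − Δ_(i-1)) read
  1·M_0 + 4·M_1 + 1·M_2 = 6(Δ_1 - Δ_0) = 30
Natural end conditions: M_0 = M_2 = 0.
Solving the tridiagonal system: M_0 = 0, M_1 = 15/2, M_2 = 0.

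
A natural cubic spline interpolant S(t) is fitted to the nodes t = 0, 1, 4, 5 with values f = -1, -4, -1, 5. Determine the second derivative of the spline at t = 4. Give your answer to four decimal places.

3.0545

Write M_i for S''(x_i). With h_i = 1, 3, 1 and divided differences Δ_i = -3, 1, 6, the continuity of S' gives the tridiagonal system
  1·M_0 + 8·M_1 + 3·M_2 = 6(Δ_1 - Δ_0) = 24
  3·M_1 + 8·M_2 + 1·M_3 = 6(Δ_2 - Δ_1) = 30
Natural end conditions: M_0 = M_3 = 0.
Solving the tridiagonal system: M_0 = 0, M_1 = 102/55, M_2 = 168/55, M_3 = 0.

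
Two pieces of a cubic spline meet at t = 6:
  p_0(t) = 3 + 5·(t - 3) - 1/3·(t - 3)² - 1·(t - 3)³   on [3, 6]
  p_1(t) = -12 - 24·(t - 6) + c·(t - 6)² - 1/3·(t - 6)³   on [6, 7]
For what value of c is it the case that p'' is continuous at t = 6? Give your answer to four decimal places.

-9.3333

p_0''(t) = -2/3 - 6·(t - 3), so p_0''(6) = -56/3. On the right, p_1''(6) = 2c, so c = -28/3.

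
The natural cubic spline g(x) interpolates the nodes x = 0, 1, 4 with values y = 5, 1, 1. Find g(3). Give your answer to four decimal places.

Put σ_i = g'' at the i-th knot. Here h = (1, 3) and Δ = (-4, 0), so the interior equations h_(i-1)·σ_(i-1) + 2(h_(i-1)+h_i)·σ_i + h_i·σ_(i+1) = 6(Δ_i − Δ_(i-1)) read
  1·σ_0 + 8·σ_1 + 3·σ_2 = 6(Δ_1 - Δ_0) = 24
Natural end conditions: σ_0 = σ_2 = 0.
Hence σ_0 = 0, σ_1 = 3, σ_2 = 0.
On [1, 4], g(x) = 1 - 3·(x - 1) + 3/2·(x - 1)² - 1/6·(x - 1)³.
With (x - 1) = 2: g(3) = -1/3.

-0.3333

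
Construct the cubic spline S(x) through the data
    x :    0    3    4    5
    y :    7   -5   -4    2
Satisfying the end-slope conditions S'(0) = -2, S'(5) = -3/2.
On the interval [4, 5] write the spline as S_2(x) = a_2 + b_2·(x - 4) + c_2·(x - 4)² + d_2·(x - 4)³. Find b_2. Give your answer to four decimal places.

6.2414

With σ_i denoting the second derivative at x_i, h_i = 3, 1, 1, and Δ_i = (y_(i+1) − y_i)/h_i = -4, 1, 6:
  3·σ_0 + 8·σ_1 + 1·σ_2 = 6(Δ_1 - Δ_0) = 30
  1·σ_1 + 4·σ_2 + 1·σ_3 = 6(Δ_2 - Δ_1) = 30
Clamped end conditions give two more equations: 2h_0·σ_0 + h_0·σ_1 = 6(Δ_0 - S'(0)) = -12 and h_2·σ_2 + 2h_2·σ_3 = 6(S'(5) - Δ_2) = -45.
Solving the tridiagonal system: σ_0 = -107/29, σ_1 = 98/29, σ_2 = 407/29, σ_3 = -856/29.
On [4, 5], with S_2(x) = a_2 + b_2·(x - 4) + c_2·(x - 4)² + d_2·(x - 4)³: c_2 = σ_2/2 = 407/58, d_2 = (σ_3 - σ_2)/(6h_2) = -421/58, b_2 = Δ_2 - h_2(2σ_2 + σ_3)/6 = 181/29.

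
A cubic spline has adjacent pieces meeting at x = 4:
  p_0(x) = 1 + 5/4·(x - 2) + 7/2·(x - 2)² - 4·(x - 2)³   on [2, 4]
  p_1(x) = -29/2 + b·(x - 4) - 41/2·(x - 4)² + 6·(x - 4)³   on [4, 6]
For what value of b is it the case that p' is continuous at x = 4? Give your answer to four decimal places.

p_0'(x) = 5/4 + 7·(x - 2) - 12·(x - 2)², so p_0'(4) = -131/4. On the right, p_1'(4) = b, so b = -131/4.

-32.7500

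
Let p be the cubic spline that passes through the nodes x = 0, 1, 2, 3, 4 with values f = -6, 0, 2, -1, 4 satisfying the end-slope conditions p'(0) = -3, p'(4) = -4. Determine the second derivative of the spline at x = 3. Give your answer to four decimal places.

Put σ_i = p'' at the i-th knot. Here h = (1, 1, 1, 1) and Δ = (6, 2, -3, 5), so the interior equations h_(i-1)·σ_(i-1) + 2(h_(i-1)+h_i)·σ_i + h_i·σ_(i+1) = 6(Δ_i − Δ_(i-1)) read
  1·σ_0 + 4·σ_1 + 1·σ_2 = 6(Δ_1 - Δ_0) = -24
  1·σ_1 + 4·σ_2 + 1·σ_3 = 6(Δ_2 - Δ_1) = -30
  1·σ_2 + 4·σ_3 + 1·σ_4 = 6(Δ_3 - Δ_2) = 48
Clamped end conditions give two more equations: 2h_0·σ_0 + h_0·σ_1 = 6(Δ_0 - p'(0)) = 54 and h_3·σ_3 + 2h_3·σ_4 = 6(p'(4) - Δ_3) = -54.
Solving the tridiagonal system: σ_0 = 131/4, σ_1 = -23/2, σ_2 = -43/4, σ_3 = 49/2, σ_4 = -157/4.

24.5000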